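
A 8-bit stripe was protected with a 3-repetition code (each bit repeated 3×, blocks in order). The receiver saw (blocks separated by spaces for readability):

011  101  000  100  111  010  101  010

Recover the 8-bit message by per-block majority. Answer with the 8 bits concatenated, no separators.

11001010

Block 1 (011): 2 ones → 1
Block 2 (101): 2 ones → 1
Block 3 (000): 0 ones → 0
Block 4 (100): 1 one → 0
Block 5 (111): 3 ones → 1
Block 6 (010): 1 one → 0
Block 7 (101): 2 ones → 1
Block 8 (010): 1 one → 0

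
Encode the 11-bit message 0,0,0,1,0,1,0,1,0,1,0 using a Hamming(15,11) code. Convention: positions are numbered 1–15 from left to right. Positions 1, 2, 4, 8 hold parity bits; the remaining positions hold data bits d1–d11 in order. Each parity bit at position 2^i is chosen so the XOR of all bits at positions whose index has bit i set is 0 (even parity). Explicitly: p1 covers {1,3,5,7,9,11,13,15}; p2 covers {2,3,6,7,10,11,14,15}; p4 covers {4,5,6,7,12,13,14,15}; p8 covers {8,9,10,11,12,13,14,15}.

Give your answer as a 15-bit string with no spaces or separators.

Place data at non-parity positions: p1 p2 0 p4 0 0 1 p8 0 1 0 1 0 1 0
p1 (pos 1,3,5,7,9,11,13,15): XOR of data positions = 0⊕0⊕1⊕0⊕0⊕0⊕0 = 1
p2 (pos 2,3,6,7,10,11,14,15): XOR of data positions = 0⊕0⊕1⊕1⊕0⊕1⊕0 = 1
p4 (pos 4,5,6,7,12,13,14,15): XOR of data positions = 0⊕0⊕1⊕1⊕0⊕1⊕0 = 1
p8 (pos 8,9,10,11,12,13,14,15): XOR of data positions = 0⊕1⊕0⊕1⊕0⊕1⊕0 = 1
Codeword: 110100110101010

110100110101010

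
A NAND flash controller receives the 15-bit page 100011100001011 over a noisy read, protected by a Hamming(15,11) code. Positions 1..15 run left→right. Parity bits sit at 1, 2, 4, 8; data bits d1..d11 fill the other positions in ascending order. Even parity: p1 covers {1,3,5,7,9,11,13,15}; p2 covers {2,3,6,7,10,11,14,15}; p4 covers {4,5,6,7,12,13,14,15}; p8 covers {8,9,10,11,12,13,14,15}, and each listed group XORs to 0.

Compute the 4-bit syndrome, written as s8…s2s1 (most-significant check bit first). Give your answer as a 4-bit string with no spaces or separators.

1000

s1 (pos 1,3,5,7,9,11,13,15): 1⊕0⊕1⊕1⊕0⊕0⊕0⊕1 = 0
s2 (pos 2,3,6,7,10,11,14,15): 0⊕0⊕1⊕1⊕0⊕0⊕1⊕1 = 0
s4 (pos 4,5,6,7,12,13,14,15): 0⊕1⊕1⊕1⊕1⊕0⊕1⊕1 = 0
s8 (pos 8,9,10,11,12,13,14,15): 0⊕0⊕0⊕0⊕1⊕0⊕1⊕1 = 1
Syndrome s8…s1 = 1000 → error at position 8.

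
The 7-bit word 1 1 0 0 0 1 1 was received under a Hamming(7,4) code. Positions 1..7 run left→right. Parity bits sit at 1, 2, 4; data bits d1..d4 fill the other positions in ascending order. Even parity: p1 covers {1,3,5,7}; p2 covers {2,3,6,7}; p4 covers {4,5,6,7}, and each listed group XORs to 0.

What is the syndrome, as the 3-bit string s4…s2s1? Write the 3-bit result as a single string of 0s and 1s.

s1 (pos 1,3,5,7): 1⊕0⊕0⊕1 = 0
s2 (pos 2,3,6,7): 1⊕0⊕1⊕1 = 1
s4 (pos 4,5,6,7): 0⊕0⊕1⊕1 = 0
Syndrome s4…s1 = 010 → error at position 2.

010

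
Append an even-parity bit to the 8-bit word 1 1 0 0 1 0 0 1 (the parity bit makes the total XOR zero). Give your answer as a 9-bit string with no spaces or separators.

110010010

XOR of the 8 data bits: 1⊕1⊕0⊕0⊕1⊕0⊕0⊕1 = 0
Parity bit = 0 (so all 9 bits XOR to 0).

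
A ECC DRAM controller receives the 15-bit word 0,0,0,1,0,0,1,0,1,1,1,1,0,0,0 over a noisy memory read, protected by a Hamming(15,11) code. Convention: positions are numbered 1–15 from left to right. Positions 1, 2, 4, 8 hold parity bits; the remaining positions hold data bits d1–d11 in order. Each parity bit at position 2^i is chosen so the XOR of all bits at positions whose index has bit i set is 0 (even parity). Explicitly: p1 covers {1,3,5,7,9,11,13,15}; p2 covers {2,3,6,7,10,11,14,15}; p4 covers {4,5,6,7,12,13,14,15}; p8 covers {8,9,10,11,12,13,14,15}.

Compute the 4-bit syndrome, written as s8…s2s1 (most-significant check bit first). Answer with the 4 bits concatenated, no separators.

0111

s1 (pos 1,3,5,7,9,11,13,15): 0⊕0⊕0⊕1⊕1⊕1⊕0⊕0 = 1
s2 (pos 2,3,6,7,10,11,14,15): 0⊕0⊕0⊕1⊕1⊕1⊕0⊕0 = 1
s4 (pos 4,5,6,7,12,13,14,15): 1⊕0⊕0⊕1⊕1⊕0⊕0⊕0 = 1
s8 (pos 8,9,10,11,12,13,14,15): 0⊕1⊕1⊕1⊕1⊕0⊕0⊕0 = 0
Syndrome s8…s1 = 0111 → error at position 7.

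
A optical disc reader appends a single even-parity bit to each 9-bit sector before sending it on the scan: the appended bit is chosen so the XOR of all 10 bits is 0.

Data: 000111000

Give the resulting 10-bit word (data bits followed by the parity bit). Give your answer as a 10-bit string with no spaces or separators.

XOR of the 9 data bits: 0⊕0⊕0⊕1⊕1⊕1⊕0⊕0⊕0 = 1
Parity bit = 1 (so all 10 bits XOR to 0).

0001110001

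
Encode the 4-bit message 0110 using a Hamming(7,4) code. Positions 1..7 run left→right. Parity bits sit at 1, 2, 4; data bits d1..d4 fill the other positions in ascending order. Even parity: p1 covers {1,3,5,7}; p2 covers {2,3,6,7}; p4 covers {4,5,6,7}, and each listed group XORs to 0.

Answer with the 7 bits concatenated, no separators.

1100110

Place data at non-parity positions: p1 p2 0 p4 1 1 0
p1 (pos 1,3,5,7): XOR of data positions = 0⊕1⊕0 = 1
p2 (pos 2,3,6,7): XOR of data positions = 0⊕1⊕0 = 1
p4 (pos 4,5,6,7): XOR of data positions = 1⊕1⊕0 = 0
Codeword: 1100110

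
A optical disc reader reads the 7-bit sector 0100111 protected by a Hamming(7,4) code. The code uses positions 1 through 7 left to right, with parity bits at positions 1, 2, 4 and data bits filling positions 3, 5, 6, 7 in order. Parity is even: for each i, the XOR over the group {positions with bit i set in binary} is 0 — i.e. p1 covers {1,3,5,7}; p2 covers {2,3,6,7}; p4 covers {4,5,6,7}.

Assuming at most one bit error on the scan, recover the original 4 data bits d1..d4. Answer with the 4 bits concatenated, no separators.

s1 (pos 1,3,5,7): 0⊕0⊕1⊕1 = 0
s2 (pos 2,3,6,7): 1⊕0⊕1⊕1 = 1
s4 (pos 4,5,6,7): 0⊕1⊕1⊕1 = 1
Syndrome s4…s1 = 110 → error at position 6.
Flip position 6: 0100111 → 0100101
Read data bits from positions 3,5,6,7: 0101

0101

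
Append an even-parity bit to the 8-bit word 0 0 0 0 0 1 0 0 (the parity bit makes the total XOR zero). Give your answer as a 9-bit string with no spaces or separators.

XOR of the 8 data bits: 0⊕0⊕0⊕0⊕0⊕1⊕0⊕0 = 1
Parity bit = 1 (so all 9 bits XOR to 0).

000001001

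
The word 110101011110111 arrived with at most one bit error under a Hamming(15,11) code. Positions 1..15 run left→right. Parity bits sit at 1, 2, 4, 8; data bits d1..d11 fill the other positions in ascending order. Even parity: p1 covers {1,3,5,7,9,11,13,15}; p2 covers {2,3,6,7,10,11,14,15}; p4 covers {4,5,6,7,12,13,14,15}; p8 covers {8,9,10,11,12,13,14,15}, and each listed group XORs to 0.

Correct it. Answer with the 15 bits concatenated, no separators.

s1 (pos 1,3,5,7,9,11,13,15): 1⊕0⊕0⊕0⊕1⊕1⊕1⊕1 = 1
s2 (pos 2,3,6,7,10,11,14,15): 1⊕0⊕1⊕0⊕1⊕1⊕1⊕1 = 0
s4 (pos 4,5,6,7,12,13,14,15): 1⊕0⊕1⊕0⊕0⊕1⊕1⊕1 = 1
s8 (pos 8,9,10,11,12,13,14,15): 1⊕1⊕1⊕1⊕0⊕1⊕1⊕1 = 1
Syndrome s8…s1 = 1101 → error at position 13.
Flip position 13: 110101011110111 → 110101011110011

110101011110011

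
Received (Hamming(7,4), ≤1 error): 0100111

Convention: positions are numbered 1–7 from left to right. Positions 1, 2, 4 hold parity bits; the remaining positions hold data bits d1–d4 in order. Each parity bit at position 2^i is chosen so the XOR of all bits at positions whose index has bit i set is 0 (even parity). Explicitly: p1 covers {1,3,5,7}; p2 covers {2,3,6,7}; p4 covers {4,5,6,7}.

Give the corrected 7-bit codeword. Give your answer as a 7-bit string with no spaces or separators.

s1 (pos 1,3,5,7): 0⊕0⊕1⊕1 = 0
s2 (pos 2,3,6,7): 1⊕0⊕1⊕1 = 1
s4 (pos 4,5,6,7): 0⊕1⊕1⊕1 = 1
Syndrome s4…s1 = 110 → error at position 6.
Flip position 6: 0100111 → 0100101

0100101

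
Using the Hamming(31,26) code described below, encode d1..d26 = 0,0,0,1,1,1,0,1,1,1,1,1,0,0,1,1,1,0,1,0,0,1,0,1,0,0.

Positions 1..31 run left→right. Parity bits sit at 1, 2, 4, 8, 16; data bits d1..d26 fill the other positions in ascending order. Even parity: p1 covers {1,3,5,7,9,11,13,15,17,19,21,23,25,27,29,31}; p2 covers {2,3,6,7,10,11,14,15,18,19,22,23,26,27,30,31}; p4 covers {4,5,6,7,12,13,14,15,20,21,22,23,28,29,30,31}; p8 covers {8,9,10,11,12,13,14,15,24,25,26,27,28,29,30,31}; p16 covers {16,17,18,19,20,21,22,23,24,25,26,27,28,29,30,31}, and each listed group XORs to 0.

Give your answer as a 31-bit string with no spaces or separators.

0001001111011111100111010010100

Place data at non-parity positions: p1 p2 0 p4 0 0 1 p8 1 1 0 1 1 1 1 p16 1 0 0 1 1 1 0 1 0 0 1 0 1 0 0
p1 (pos 1,3,5,7,9,11,13,15,17,19,21,23,25,27,29,31): XOR of data positions = 0⊕0⊕1⊕1⊕0⊕1⊕1⊕1⊕0⊕1⊕0⊕0⊕1⊕1⊕0 = 0
p2 (pos 2,3,6,7,10,11,14,15,18,19,22,23,26,27,30,31): XOR of data positions = 0⊕0⊕1⊕1⊕0⊕1⊕1⊕0⊕0⊕1⊕0⊕0⊕1⊕0⊕0 = 0
p4 (pos 4,5,6,7,12,13,14,15,20,21,22,23,28,29,30,31): XOR of data positions = 0⊕0⊕1⊕1⊕1⊕1⊕1⊕1⊕1⊕1⊕0⊕0⊕1⊕0⊕0 = 1
p8 (pos 8,9,10,11,12,13,14,15,24,25,26,27,28,29,30,31): XOR of data positions = 1⊕1⊕0⊕1⊕1⊕1⊕1⊕1⊕0⊕0⊕1⊕0⊕1⊕0⊕0 = 1
p16 (pos 16,17,18,19,20,21,22,23,24,25,26,27,28,29,30,31): XOR of data positions = 1⊕0⊕0⊕1⊕1⊕1⊕0⊕1⊕0⊕0⊕1⊕0⊕1⊕0⊕0 = 1
Codeword: 0001001111011111100111010010100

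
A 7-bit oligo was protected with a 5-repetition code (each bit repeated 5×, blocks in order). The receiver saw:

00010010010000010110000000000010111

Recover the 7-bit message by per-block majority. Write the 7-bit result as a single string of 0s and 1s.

Block 1 (00010): 1 one → 0
Block 2 (01001): 2 ones → 0
Block 3 (00000): 0 ones → 0
Block 4 (10110): 3 ones → 1
Block 5 (00000): 0 ones → 0
Block 6 (00000): 0 ones → 0
Block 7 (10111): 4 ones → 1

0001001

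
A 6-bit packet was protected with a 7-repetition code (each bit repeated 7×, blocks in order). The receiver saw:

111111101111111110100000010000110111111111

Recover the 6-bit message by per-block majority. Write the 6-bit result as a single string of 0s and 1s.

111011

Block 1 (1111111): 7 ones → 1
Block 2 (0111111): 6 ones → 1
Block 3 (1110100): 4 ones → 1
Block 4 (0000100): 1 one → 0
Block 5 (0011011): 4 ones → 1
Block 6 (1111111): 7 ones → 1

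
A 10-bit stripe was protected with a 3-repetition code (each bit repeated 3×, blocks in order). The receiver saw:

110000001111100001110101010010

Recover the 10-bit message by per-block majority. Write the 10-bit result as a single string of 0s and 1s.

1001001100

Block 1 (110): 2 ones → 1
Block 2 (000): 0 ones → 0
Block 3 (001): 1 one → 0
Block 4 (111): 3 ones → 1
Block 5 (100): 1 one → 0
Block 6 (001): 1 one → 0
Block 7 (110): 2 ones → 1
Block 8 (101): 2 ones → 1
Block 9 (010): 1 one → 0
Block 10 (010): 1 one → 0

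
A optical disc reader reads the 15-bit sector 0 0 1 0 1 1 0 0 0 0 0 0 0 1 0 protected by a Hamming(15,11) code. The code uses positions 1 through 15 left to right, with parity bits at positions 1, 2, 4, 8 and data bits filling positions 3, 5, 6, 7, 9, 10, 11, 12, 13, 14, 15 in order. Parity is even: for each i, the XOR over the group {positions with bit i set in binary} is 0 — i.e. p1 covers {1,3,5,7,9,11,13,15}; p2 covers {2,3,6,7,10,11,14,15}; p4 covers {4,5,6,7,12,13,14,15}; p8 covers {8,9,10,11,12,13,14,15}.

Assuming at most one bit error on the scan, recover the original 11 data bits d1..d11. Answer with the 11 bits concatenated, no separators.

s1 (pos 1,3,5,7,9,11,13,15): 0⊕1⊕1⊕0⊕0⊕0⊕0⊕0 = 0
s2 (pos 2,3,6,7,10,11,14,15): 0⊕1⊕1⊕0⊕0⊕0⊕1⊕0 = 1
s4 (pos 4,5,6,7,12,13,14,15): 0⊕1⊕1⊕0⊕0⊕0⊕1⊕0 = 1
s8 (pos 8,9,10,11,12,13,14,15): 0⊕0⊕0⊕0⊕0⊕0⊕1⊕0 = 1
Syndrome s8…s1 = 1110 → error at position 14.
Flip position 14: 001011000000010 → 001011000000000
Read data bits from positions 3,5,6,7,9,10,11,12,13,14,15: 11100000000

11100000000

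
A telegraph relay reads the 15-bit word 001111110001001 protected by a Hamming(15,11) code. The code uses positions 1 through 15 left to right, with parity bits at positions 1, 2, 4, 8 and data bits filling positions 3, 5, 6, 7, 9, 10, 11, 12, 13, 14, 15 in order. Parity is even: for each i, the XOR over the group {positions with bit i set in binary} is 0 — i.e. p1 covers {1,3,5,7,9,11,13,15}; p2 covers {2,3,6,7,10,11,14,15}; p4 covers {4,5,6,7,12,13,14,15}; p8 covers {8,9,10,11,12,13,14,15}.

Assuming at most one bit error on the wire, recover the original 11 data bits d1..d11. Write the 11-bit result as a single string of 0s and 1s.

11110001001

s1 (pos 1,3,5,7,9,11,13,15): 0⊕1⊕1⊕1⊕0⊕0⊕0⊕1 = 0
s2 (pos 2,3,6,7,10,11,14,15): 0⊕1⊕1⊕1⊕0⊕0⊕0⊕1 = 0
s4 (pos 4,5,6,7,12,13,14,15): 1⊕1⊕1⊕1⊕1⊕0⊕0⊕1 = 0
s8 (pos 8,9,10,11,12,13,14,15): 1⊕0⊕0⊕0⊕1⊕0⊕0⊕1 = 1
Syndrome s8…s1 = 1000 → error at position 8.
Flip position 8: 001111110001001 → 001111100001001
Read data bits from positions 3,5,6,7,9,10,11,12,13,14,15: 11110001001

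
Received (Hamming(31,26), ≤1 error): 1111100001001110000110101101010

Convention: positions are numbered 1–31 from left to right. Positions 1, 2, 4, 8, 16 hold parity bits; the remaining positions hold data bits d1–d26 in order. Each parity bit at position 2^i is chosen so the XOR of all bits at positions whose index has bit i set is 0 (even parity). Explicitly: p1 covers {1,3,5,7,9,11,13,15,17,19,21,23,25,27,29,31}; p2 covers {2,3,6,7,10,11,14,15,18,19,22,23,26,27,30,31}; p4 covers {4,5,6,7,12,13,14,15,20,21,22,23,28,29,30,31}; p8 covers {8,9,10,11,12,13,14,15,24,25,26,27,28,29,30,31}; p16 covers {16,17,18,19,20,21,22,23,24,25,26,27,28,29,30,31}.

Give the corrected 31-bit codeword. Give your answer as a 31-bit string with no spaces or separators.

1111100001001111000110101101010

s1 (pos 1,3,5,7,9,11,13,15,17,19,21,23,25,27,29,31): 1⊕1⊕1⊕0⊕0⊕0⊕1⊕1⊕0⊕0⊕1⊕1⊕1⊕0⊕0⊕0 = 0
s2 (pos 2,3,6,7,10,11,14,15,18,19,22,23,26,27,30,31): 1⊕1⊕0⊕0⊕1⊕0⊕1⊕1⊕0⊕0⊕0⊕1⊕1⊕0⊕1⊕0 = 0
s4 (pos 4,5,6,7,12,13,14,15,20,21,22,23,28,29,30,31): 1⊕1⊕0⊕0⊕0⊕1⊕1⊕1⊕1⊕1⊕0⊕1⊕1⊕0⊕1⊕0 = 0
s8 (pos 8,9,10,11,12,13,14,15,24,25,26,27,28,29,30,31): 0⊕0⊕1⊕0⊕0⊕1⊕1⊕1⊕0⊕1⊕1⊕0⊕1⊕0⊕1⊕0 = 0
s16 (pos 16,17,18,19,20,21,22,23,24,25,26,27,28,29,30,31): 0⊕0⊕0⊕0⊕1⊕1⊕0⊕1⊕0⊕1⊕1⊕0⊕1⊕0⊕1⊕0 = 1
Syndrome s16…s1 = 10000 → error at position 16.
Flip position 16: 1111100001001110000110101101010 → 1111100001001111000110101101010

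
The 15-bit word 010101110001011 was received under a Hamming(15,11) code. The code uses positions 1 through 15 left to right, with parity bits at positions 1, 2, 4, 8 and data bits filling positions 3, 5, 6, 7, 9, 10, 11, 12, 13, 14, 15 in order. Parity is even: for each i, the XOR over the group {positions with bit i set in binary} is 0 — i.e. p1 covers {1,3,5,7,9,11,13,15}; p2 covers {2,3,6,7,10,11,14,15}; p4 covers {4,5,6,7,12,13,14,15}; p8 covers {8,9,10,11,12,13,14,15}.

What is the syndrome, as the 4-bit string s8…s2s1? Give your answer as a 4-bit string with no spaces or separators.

s1 (pos 1,3,5,7,9,11,13,15): 0⊕0⊕0⊕1⊕0⊕0⊕0⊕1 = 0
s2 (pos 2,3,6,7,10,11,14,15): 1⊕0⊕1⊕1⊕0⊕0⊕1⊕1 = 1
s4 (pos 4,5,6,7,12,13,14,15): 1⊕0⊕1⊕1⊕1⊕0⊕1⊕1 = 0
s8 (pos 8,9,10,11,12,13,14,15): 1⊕0⊕0⊕0⊕1⊕0⊕1⊕1 = 0
Syndrome s8…s1 = 0010 → error at position 2.

0010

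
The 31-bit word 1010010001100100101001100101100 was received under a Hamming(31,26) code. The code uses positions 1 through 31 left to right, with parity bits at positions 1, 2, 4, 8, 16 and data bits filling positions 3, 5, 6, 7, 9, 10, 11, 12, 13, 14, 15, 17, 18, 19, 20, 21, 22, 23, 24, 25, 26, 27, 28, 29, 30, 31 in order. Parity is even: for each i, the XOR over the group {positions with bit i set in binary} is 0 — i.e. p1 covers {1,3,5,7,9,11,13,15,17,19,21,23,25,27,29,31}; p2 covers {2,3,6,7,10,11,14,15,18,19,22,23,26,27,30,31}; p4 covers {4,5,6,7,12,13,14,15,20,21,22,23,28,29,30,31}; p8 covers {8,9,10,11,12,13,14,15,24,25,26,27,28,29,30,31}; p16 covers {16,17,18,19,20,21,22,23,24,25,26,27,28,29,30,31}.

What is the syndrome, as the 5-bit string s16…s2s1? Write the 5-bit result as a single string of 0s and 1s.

s1 (pos 1,3,5,7,9,11,13,15,17,19,21,23,25,27,29,31): 1⊕1⊕0⊕0⊕0⊕1⊕0⊕0⊕1⊕1⊕0⊕1⊕0⊕0⊕1⊕0 = 1
s2 (pos 2,3,6,7,10,11,14,15,18,19,22,23,26,27,30,31): 0⊕1⊕1⊕0⊕1⊕1⊕1⊕0⊕0⊕1⊕1⊕1⊕1⊕0⊕0⊕0 = 1
s4 (pos 4,5,6,7,12,13,14,15,20,21,22,23,28,29,30,31): 0⊕0⊕1⊕0⊕0⊕0⊕1⊕0⊕0⊕0⊕1⊕1⊕1⊕1⊕0⊕0 = 0
s8 (pos 8,9,10,11,12,13,14,15,24,25,26,27,28,29,30,31): 0⊕0⊕1⊕1⊕0⊕0⊕1⊕0⊕0⊕0⊕1⊕0⊕1⊕1⊕0⊕0 = 0
s16 (pos 16,17,18,19,20,21,22,23,24,25,26,27,28,29,30,31): 0⊕1⊕0⊕1⊕0⊕0⊕1⊕1⊕0⊕0⊕1⊕0⊕1⊕1⊕0⊕0 = 1
Syndrome s16…s1 = 10011 → error at position 19.

10011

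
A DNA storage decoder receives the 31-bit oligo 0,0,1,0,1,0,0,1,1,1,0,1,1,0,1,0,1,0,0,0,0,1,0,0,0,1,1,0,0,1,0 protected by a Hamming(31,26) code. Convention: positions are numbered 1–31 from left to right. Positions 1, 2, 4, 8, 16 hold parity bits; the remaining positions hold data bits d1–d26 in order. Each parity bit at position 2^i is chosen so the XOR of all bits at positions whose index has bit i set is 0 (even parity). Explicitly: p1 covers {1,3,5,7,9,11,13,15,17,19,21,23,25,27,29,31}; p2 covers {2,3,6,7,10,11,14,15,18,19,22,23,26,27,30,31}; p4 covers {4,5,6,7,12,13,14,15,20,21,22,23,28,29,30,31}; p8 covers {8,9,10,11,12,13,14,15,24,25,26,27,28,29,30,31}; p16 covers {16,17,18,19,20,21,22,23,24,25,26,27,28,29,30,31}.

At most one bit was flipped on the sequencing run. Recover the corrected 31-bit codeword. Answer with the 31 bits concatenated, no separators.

0010100111011010100001000100010

s1 (pos 1,3,5,7,9,11,13,15,17,19,21,23,25,27,29,31): 0⊕1⊕1⊕0⊕1⊕0⊕1⊕1⊕1⊕0⊕0⊕0⊕0⊕1⊕0⊕0 = 1
s2 (pos 2,3,6,7,10,11,14,15,18,19,22,23,26,27,30,31): 0⊕1⊕0⊕0⊕1⊕0⊕0⊕1⊕0⊕0⊕1⊕0⊕1⊕1⊕1⊕0 = 1
s4 (pos 4,5,6,7,12,13,14,15,20,21,22,23,28,29,30,31): 0⊕1⊕0⊕0⊕1⊕1⊕0⊕1⊕0⊕0⊕1⊕0⊕0⊕0⊕1⊕0 = 0
s8 (pos 8,9,10,11,12,13,14,15,24,25,26,27,28,29,30,31): 1⊕1⊕1⊕0⊕1⊕1⊕0⊕1⊕0⊕0⊕1⊕1⊕0⊕0⊕1⊕0 = 1
s16 (pos 16,17,18,19,20,21,22,23,24,25,26,27,28,29,30,31): 0⊕1⊕0⊕0⊕0⊕0⊕1⊕0⊕0⊕0⊕1⊕1⊕0⊕0⊕1⊕0 = 1
Syndrome s16…s1 = 11011 → error at position 27.
Flip position 27: 0010100111011010100001000110010 → 0010100111011010100001000100010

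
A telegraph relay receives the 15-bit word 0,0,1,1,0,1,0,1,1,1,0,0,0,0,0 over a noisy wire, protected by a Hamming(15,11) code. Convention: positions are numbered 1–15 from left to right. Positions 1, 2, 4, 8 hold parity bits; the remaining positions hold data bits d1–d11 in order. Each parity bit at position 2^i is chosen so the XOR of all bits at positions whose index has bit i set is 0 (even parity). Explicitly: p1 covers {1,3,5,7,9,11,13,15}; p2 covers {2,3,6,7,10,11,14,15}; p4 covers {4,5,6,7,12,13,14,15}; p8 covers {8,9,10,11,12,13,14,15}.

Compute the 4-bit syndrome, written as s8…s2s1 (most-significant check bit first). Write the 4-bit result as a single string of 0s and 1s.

s1 (pos 1,3,5,7,9,11,13,15): 0⊕1⊕0⊕0⊕1⊕0⊕0⊕0 = 0
s2 (pos 2,3,6,7,10,11,14,15): 0⊕1⊕1⊕0⊕1⊕0⊕0⊕0 = 1
s4 (pos 4,5,6,7,12,13,14,15): 1⊕0⊕1⊕0⊕0⊕0⊕0⊕0 = 0
s8 (pos 8,9,10,11,12,13,14,15): 1⊕1⊕1⊕0⊕0⊕0⊕0⊕0 = 1
Syndrome s8…s1 = 1010 → error at position 10.

1010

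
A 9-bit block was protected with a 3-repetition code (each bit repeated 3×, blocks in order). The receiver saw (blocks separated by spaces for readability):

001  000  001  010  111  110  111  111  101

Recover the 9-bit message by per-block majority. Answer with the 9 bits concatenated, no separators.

000011111

Block 1 (001): 1 one → 0
Block 2 (000): 0 ones → 0
Block 3 (001): 1 one → 0
Block 4 (010): 1 one → 0
Block 5 (111): 3 ones → 1
Block 6 (110): 2 ones → 1
Block 7 (111): 3 ones → 1
Block 8 (111): 3 ones → 1
Block 9 (101): 2 ones → 1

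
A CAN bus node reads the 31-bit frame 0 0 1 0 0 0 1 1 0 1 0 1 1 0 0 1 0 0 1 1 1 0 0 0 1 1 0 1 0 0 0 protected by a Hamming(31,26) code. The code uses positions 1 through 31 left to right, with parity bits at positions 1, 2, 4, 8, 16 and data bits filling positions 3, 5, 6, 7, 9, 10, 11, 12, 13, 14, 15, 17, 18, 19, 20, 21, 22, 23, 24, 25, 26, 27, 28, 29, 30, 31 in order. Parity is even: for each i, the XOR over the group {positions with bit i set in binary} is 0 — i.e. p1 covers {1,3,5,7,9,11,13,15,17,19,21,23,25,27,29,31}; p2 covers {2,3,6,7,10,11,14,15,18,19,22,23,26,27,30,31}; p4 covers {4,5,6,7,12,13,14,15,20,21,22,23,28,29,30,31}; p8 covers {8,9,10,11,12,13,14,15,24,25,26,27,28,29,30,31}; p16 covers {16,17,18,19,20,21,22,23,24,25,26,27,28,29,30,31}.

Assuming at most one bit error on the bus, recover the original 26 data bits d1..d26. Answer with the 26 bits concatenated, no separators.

10010101100001110001001000

s1 (pos 1,3,5,7,9,11,13,15,17,19,21,23,25,27,29,31): 0⊕1⊕0⊕1⊕0⊕0⊕1⊕0⊕0⊕1⊕1⊕0⊕1⊕0⊕0⊕0 = 0
s2 (pos 2,3,6,7,10,11,14,15,18,19,22,23,26,27,30,31): 0⊕1⊕0⊕1⊕1⊕0⊕0⊕0⊕0⊕1⊕0⊕0⊕1⊕0⊕0⊕0 = 1
s4 (pos 4,5,6,7,12,13,14,15,20,21,22,23,28,29,30,31): 0⊕0⊕0⊕1⊕1⊕1⊕0⊕0⊕1⊕1⊕0⊕0⊕1⊕0⊕0⊕0 = 0
s8 (pos 8,9,10,11,12,13,14,15,24,25,26,27,28,29,30,31): 1⊕0⊕1⊕0⊕1⊕1⊕0⊕0⊕0⊕1⊕1⊕0⊕1⊕0⊕0⊕0 = 1
s16 (pos 16,17,18,19,20,21,22,23,24,25,26,27,28,29,30,31): 1⊕0⊕0⊕1⊕1⊕1⊕0⊕0⊕0⊕1⊕1⊕0⊕1⊕0⊕0⊕0 = 1
Syndrome s16…s1 = 11010 → error at position 26.
Flip position 26: 0010001101011001001110001101000 → 0010001101011001001110001001000
Read data bits from positions 3,5,6,7,9,10,11,12,13,14,15,17,18,19,20,21,22,23,24,25,26,27,28,29,30,31: 10010101100001110001001000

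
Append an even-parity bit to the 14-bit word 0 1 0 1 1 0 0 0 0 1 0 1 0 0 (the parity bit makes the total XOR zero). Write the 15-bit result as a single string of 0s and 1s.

010110000101001

XOR of the 14 data bits: 0⊕1⊕0⊕1⊕1⊕0⊕0⊕0⊕0⊕1⊕0⊕1⊕0⊕0 = 1
Parity bit = 1 (so all 15 bits XOR to 0).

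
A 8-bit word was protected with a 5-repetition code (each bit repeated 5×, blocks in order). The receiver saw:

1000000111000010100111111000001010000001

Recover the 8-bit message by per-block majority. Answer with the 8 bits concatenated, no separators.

01001000

Block 1 (10000): 1 one → 0
Block 2 (00111): 3 ones → 1
Block 3 (00001): 1 one → 0
Block 4 (01001): 2 ones → 0
Block 5 (11111): 5 ones → 1
Block 6 (00000): 0 ones → 0
Block 7 (10100): 2 ones → 0
Block 8 (00001): 1 one → 0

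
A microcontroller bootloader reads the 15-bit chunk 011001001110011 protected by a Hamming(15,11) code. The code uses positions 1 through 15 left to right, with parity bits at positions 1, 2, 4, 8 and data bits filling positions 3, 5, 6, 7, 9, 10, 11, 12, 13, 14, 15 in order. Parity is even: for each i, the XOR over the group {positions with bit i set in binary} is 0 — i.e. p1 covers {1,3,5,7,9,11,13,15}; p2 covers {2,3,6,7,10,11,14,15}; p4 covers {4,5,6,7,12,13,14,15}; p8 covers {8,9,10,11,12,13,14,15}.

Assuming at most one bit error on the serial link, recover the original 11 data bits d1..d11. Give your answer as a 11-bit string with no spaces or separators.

s1 (pos 1,3,5,7,9,11,13,15): 0⊕1⊕0⊕0⊕1⊕1⊕0⊕1 = 0
s2 (pos 2,3,6,7,10,11,14,15): 1⊕1⊕1⊕0⊕1⊕1⊕1⊕1 = 1
s4 (pos 4,5,6,7,12,13,14,15): 0⊕0⊕1⊕0⊕0⊕0⊕1⊕1 = 1
s8 (pos 8,9,10,11,12,13,14,15): 0⊕1⊕1⊕1⊕0⊕0⊕1⊕1 = 1
Syndrome s8…s1 = 1110 → error at position 14.
Flip position 14: 011001001110011 → 011001001110001
Read data bits from positions 3,5,6,7,9,10,11,12,13,14,15: 10101110001

10101110001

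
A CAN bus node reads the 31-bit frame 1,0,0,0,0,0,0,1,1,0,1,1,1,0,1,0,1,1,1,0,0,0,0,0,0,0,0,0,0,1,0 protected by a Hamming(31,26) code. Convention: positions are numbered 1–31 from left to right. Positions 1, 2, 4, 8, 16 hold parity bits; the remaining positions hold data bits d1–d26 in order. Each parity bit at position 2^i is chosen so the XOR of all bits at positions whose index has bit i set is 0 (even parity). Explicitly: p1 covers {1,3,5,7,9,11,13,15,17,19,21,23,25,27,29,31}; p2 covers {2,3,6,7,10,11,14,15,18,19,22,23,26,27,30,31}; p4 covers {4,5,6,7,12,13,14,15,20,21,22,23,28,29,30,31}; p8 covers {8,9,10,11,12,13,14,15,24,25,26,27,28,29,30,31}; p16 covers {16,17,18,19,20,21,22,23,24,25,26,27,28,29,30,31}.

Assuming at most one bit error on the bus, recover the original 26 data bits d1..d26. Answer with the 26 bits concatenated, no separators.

00001001101111000000000010

s1 (pos 1,3,5,7,9,11,13,15,17,19,21,23,25,27,29,31): 1⊕0⊕0⊕0⊕1⊕1⊕1⊕1⊕1⊕1⊕0⊕0⊕0⊕0⊕0⊕0 = 1
s2 (pos 2,3,6,7,10,11,14,15,18,19,22,23,26,27,30,31): 0⊕0⊕0⊕0⊕0⊕1⊕0⊕1⊕1⊕1⊕0⊕0⊕0⊕0⊕1⊕0 = 1
s4 (pos 4,5,6,7,12,13,14,15,20,21,22,23,28,29,30,31): 0⊕0⊕0⊕0⊕1⊕1⊕0⊕1⊕0⊕0⊕0⊕0⊕0⊕0⊕1⊕0 = 0
s8 (pos 8,9,10,11,12,13,14,15,24,25,26,27,28,29,30,31): 1⊕1⊕0⊕1⊕1⊕1⊕0⊕1⊕0⊕0⊕0⊕0⊕0⊕0⊕1⊕0 = 1
s16 (pos 16,17,18,19,20,21,22,23,24,25,26,27,28,29,30,31): 0⊕1⊕1⊕1⊕0⊕0⊕0⊕0⊕0⊕0⊕0⊕0⊕0⊕0⊕1⊕0 = 0
Syndrome s16…s1 = 01011 → error at position 11.
Flip position 11: 1000000110111010111000000000010 → 1000000110011010111000000000010
Read data bits from positions 3,5,6,7,9,10,11,12,13,14,15,17,18,19,20,21,22,23,24,25,26,27,28,29,30,31: 00001001101111000000000010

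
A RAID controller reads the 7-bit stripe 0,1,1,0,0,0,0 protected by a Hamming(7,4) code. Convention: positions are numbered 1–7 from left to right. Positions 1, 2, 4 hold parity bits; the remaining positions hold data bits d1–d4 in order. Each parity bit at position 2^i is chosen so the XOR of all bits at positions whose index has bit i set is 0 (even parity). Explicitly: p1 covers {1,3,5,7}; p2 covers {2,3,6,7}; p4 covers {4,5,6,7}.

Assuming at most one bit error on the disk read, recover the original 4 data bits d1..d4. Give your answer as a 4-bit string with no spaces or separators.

1000

s1 (pos 1,3,5,7): 0⊕1⊕0⊕0 = 1
s2 (pos 2,3,6,7): 1⊕1⊕0⊕0 = 0
s4 (pos 4,5,6,7): 0⊕0⊕0⊕0 = 0
Syndrome s4…s1 = 001 → error at position 1.
Flip position 1: 0110000 → 1110000
Read data bits from positions 3,5,6,7: 1000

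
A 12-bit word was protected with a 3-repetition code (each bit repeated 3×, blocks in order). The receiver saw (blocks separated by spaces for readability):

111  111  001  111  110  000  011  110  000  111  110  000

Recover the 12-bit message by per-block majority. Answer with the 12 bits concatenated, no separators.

Block 1 (111): 3 ones → 1
Block 2 (111): 3 ones → 1
Block 3 (001): 1 one → 0
Block 4 (111): 3 ones → 1
Block 5 (110): 2 ones → 1
Block 6 (000): 0 ones → 0
Block 7 (011): 2 ones → 1
Block 8 (110): 2 ones → 1
Block 9 (000): 0 ones → 0
Block 10 (111): 3 ones → 1
Block 11 (110): 2 ones → 1
Block 12 (000): 0 ones → 0

110110110110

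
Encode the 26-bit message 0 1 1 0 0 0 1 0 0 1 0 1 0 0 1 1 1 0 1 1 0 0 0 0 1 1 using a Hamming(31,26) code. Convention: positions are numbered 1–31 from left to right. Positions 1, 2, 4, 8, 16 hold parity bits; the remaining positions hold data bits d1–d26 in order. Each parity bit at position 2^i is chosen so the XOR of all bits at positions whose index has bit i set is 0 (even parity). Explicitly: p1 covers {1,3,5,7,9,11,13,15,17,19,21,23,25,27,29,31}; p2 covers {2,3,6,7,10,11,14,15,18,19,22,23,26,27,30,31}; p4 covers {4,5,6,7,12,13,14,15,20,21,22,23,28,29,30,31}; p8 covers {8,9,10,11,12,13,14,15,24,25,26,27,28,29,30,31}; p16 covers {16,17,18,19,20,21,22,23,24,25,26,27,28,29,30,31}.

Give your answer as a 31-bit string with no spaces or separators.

Place data at non-parity positions: p1 p2 0 p4 1 1 0 p8 0 0 1 0 0 1 0 p16 1 0 0 1 1 1 0 1 1 0 0 0 0 1 1
p1 (pos 1,3,5,7,9,11,13,15,17,19,21,23,25,27,29,31): XOR of data positions = 0⊕1⊕0⊕0⊕1⊕0⊕0⊕1⊕0⊕1⊕0⊕1⊕0⊕0⊕1 = 0
p2 (pos 2,3,6,7,10,11,14,15,18,19,22,23,26,27,30,31): XOR of data positions = 0⊕1⊕0⊕0⊕1⊕1⊕0⊕0⊕0⊕1⊕0⊕0⊕0⊕1⊕1 = 0
p4 (pos 4,5,6,7,12,13,14,15,20,21,22,23,28,29,30,31): XOR of data positions = 1⊕1⊕0⊕0⊕0⊕1⊕0⊕1⊕1⊕1⊕0⊕0⊕0⊕1⊕1 = 0
p8 (pos 8,9,10,11,12,13,14,15,24,25,26,27,28,29,30,31): XOR of data positions = 0⊕0⊕1⊕0⊕0⊕1⊕0⊕1⊕1⊕0⊕0⊕0⊕0⊕1⊕1 = 0
p16 (pos 16,17,18,19,20,21,22,23,24,25,26,27,28,29,30,31): XOR of data positions = 1⊕0⊕0⊕1⊕1⊕1⊕0⊕1⊕1⊕0⊕0⊕0⊕0⊕1⊕1 = 0
Codeword: 0000110000100100100111011000011

0000110000100100100111011000011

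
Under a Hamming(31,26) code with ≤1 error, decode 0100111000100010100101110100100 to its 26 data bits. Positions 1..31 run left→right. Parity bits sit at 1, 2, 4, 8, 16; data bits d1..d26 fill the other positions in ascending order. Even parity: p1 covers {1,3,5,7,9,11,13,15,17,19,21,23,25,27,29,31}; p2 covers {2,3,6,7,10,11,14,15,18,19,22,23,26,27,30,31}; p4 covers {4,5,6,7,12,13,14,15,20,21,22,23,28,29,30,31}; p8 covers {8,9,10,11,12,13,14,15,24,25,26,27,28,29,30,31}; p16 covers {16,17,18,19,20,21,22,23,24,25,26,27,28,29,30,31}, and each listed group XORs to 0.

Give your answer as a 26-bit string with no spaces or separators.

01110010001100101111100100

s1 (pos 1,3,5,7,9,11,13,15,17,19,21,23,25,27,29,31): 0⊕0⊕1⊕1⊕0⊕1⊕0⊕1⊕1⊕0⊕0⊕1⊕0⊕0⊕1⊕0 = 1
s2 (pos 2,3,6,7,10,11,14,15,18,19,22,23,26,27,30,31): 1⊕0⊕1⊕1⊕0⊕1⊕0⊕1⊕0⊕0⊕1⊕1⊕1⊕0⊕0⊕0 = 0
s4 (pos 4,5,6,7,12,13,14,15,20,21,22,23,28,29,30,31): 0⊕1⊕1⊕1⊕0⊕0⊕0⊕1⊕1⊕0⊕1⊕1⊕0⊕1⊕0⊕0 = 0
s8 (pos 8,9,10,11,12,13,14,15,24,25,26,27,28,29,30,31): 0⊕0⊕0⊕1⊕0⊕0⊕0⊕1⊕1⊕0⊕1⊕0⊕0⊕1⊕0⊕0 = 1
s16 (pos 16,17,18,19,20,21,22,23,24,25,26,27,28,29,30,31): 0⊕1⊕0⊕0⊕1⊕0⊕1⊕1⊕1⊕0⊕1⊕0⊕0⊕1⊕0⊕0 = 1
Syndrome s16…s1 = 11001 → error at position 25.
Flip position 25: 0100111000100010100101110100100 → 0100111000100010100101111100100
Read data bits from positions 3,5,6,7,9,10,11,12,13,14,15,17,18,19,20,21,22,23,24,25,26,27,28,29,30,31: 01110010001100101111100100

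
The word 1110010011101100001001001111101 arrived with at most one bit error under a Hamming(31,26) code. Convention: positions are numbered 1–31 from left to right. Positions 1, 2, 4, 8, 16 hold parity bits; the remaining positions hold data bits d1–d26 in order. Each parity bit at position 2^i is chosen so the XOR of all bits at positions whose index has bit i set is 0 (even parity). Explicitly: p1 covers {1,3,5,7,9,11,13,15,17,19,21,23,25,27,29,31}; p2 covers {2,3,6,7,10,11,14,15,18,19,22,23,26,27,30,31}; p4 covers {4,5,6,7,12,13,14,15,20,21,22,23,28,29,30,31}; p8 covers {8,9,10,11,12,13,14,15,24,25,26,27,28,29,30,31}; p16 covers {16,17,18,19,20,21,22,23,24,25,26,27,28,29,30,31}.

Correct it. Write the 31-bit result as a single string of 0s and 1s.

1110010011101000001001001111101

s1 (pos 1,3,5,7,9,11,13,15,17,19,21,23,25,27,29,31): 1⊕1⊕0⊕0⊕1⊕1⊕1⊕0⊕0⊕1⊕0⊕0⊕1⊕1⊕1⊕1 = 0
s2 (pos 2,3,6,7,10,11,14,15,18,19,22,23,26,27,30,31): 1⊕1⊕1⊕0⊕1⊕1⊕1⊕0⊕0⊕1⊕1⊕0⊕1⊕1⊕0⊕1 = 1
s4 (pos 4,5,6,7,12,13,14,15,20,21,22,23,28,29,30,31): 0⊕0⊕1⊕0⊕0⊕1⊕1⊕0⊕0⊕0⊕1⊕0⊕1⊕1⊕0⊕1 = 1
s8 (pos 8,9,10,11,12,13,14,15,24,25,26,27,28,29,30,31): 0⊕1⊕1⊕1⊕0⊕1⊕1⊕0⊕0⊕1⊕1⊕1⊕1⊕1⊕0⊕1 = 1
s16 (pos 16,17,18,19,20,21,22,23,24,25,26,27,28,29,30,31): 0⊕0⊕0⊕1⊕0⊕0⊕1⊕0⊕0⊕1⊕1⊕1⊕1⊕1⊕0⊕1 = 0
Syndrome s16…s1 = 01110 → error at position 14.
Flip position 14: 1110010011101100001001001111101 → 1110010011101000001001001111101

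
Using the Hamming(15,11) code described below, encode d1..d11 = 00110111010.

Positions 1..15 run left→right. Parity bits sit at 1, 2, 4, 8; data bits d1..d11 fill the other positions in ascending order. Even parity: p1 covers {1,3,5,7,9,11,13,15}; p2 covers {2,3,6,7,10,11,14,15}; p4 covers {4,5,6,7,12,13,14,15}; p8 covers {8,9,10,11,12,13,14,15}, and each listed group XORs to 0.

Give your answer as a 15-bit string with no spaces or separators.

010001100111010

Place data at non-parity positions: p1 p2 0 p4 0 1 1 p8 0 1 1 1 0 1 0
p1 (pos 1,3,5,7,9,11,13,15): XOR of data positions = 0⊕0⊕1⊕0⊕1⊕0⊕0 = 0
p2 (pos 2,3,6,7,10,11,14,15): XOR of data positions = 0⊕1⊕1⊕1⊕1⊕1⊕0 = 1
p4 (pos 4,5,6,7,12,13,14,15): XOR of data positions = 0⊕1⊕1⊕1⊕0⊕1⊕0 = 0
p8 (pos 8,9,10,11,12,13,14,15): XOR of data positions = 0⊕1⊕1⊕1⊕0⊕1⊕0 = 0
Codeword: 010001100111010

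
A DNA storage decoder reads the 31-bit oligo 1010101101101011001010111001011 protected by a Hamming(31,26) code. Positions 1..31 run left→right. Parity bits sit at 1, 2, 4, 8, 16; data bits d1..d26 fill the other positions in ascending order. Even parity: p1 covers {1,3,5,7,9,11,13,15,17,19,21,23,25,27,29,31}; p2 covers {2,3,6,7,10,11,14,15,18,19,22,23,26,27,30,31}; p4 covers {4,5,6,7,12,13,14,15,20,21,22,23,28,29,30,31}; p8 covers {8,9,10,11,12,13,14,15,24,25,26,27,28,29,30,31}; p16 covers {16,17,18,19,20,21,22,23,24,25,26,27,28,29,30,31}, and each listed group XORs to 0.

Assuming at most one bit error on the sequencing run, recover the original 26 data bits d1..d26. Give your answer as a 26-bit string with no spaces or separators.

11010110101001011111001011

s1 (pos 1,3,5,7,9,11,13,15,17,19,21,23,25,27,29,31): 1⊕1⊕1⊕1⊕0⊕1⊕1⊕1⊕0⊕1⊕1⊕1⊕1⊕0⊕0⊕1 = 0
s2 (pos 2,3,6,7,10,11,14,15,18,19,22,23,26,27,30,31): 0⊕1⊕0⊕1⊕1⊕1⊕0⊕1⊕0⊕1⊕0⊕1⊕0⊕0⊕1⊕1 = 1
s4 (pos 4,5,6,7,12,13,14,15,20,21,22,23,28,29,30,31): 0⊕1⊕0⊕1⊕0⊕1⊕0⊕1⊕0⊕1⊕0⊕1⊕1⊕0⊕1⊕1 = 1
s8 (pos 8,9,10,11,12,13,14,15,24,25,26,27,28,29,30,31): 1⊕0⊕1⊕1⊕0⊕1⊕0⊕1⊕1⊕1⊕0⊕0⊕1⊕0⊕1⊕1 = 0
s16 (pos 16,17,18,19,20,21,22,23,24,25,26,27,28,29,30,31): 1⊕0⊕0⊕1⊕0⊕1⊕0⊕1⊕1⊕1⊕0⊕0⊕1⊕0⊕1⊕1 = 1
Syndrome s16…s1 = 10110 → error at position 22.
Flip position 22: 1010101101101011001010111001011 → 1010101101101011001011111001011
Read data bits from positions 3,5,6,7,9,10,11,12,13,14,15,17,18,19,20,21,22,23,24,25,26,27,28,29,30,31: 11010110101001011111001011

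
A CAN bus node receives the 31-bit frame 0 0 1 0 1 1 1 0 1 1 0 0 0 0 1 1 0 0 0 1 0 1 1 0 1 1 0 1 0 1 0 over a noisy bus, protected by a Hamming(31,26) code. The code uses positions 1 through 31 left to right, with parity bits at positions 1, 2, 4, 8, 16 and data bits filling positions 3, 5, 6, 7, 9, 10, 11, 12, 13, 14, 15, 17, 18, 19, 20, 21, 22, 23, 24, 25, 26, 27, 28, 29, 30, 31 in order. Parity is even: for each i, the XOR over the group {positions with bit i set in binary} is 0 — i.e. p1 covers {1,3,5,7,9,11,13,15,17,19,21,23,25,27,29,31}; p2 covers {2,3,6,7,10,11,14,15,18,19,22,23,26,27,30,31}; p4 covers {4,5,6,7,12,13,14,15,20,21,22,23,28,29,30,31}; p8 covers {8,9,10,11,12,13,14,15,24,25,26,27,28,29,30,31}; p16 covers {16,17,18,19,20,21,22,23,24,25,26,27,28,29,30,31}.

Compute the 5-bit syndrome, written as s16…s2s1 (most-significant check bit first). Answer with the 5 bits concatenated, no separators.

s1 (pos 1,3,5,7,9,11,13,15,17,19,21,23,25,27,29,31): 0⊕1⊕1⊕1⊕1⊕0⊕0⊕1⊕0⊕0⊕0⊕1⊕1⊕0⊕0⊕0 = 1
s2 (pos 2,3,6,7,10,11,14,15,18,19,22,23,26,27,30,31): 0⊕1⊕1⊕1⊕1⊕0⊕0⊕1⊕0⊕0⊕1⊕1⊕1⊕0⊕1⊕0 = 1
s4 (pos 4,5,6,7,12,13,14,15,20,21,22,23,28,29,30,31): 0⊕1⊕1⊕1⊕0⊕0⊕0⊕1⊕1⊕0⊕1⊕1⊕1⊕0⊕1⊕0 = 1
s8 (pos 8,9,10,11,12,13,14,15,24,25,26,27,28,29,30,31): 0⊕1⊕1⊕0⊕0⊕0⊕0⊕1⊕0⊕1⊕1⊕0⊕1⊕0⊕1⊕0 = 1
s16 (pos 16,17,18,19,20,21,22,23,24,25,26,27,28,29,30,31): 1⊕0⊕0⊕0⊕1⊕0⊕1⊕1⊕0⊕1⊕1⊕0⊕1⊕0⊕1⊕0 = 0
Syndrome s16…s1 = 01111 → error at position 15.

01111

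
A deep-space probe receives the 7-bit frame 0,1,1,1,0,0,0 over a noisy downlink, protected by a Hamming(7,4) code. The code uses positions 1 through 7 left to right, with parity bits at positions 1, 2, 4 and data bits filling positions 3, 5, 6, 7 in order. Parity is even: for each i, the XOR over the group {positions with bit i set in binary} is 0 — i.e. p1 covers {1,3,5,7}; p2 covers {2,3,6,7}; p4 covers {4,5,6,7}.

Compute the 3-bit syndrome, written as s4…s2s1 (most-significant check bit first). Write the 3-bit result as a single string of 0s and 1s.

s1 (pos 1,3,5,7): 0⊕1⊕0⊕0 = 1
s2 (pos 2,3,6,7): 1⊕1⊕0⊕0 = 0
s4 (pos 4,5,6,7): 1⊕0⊕0⊕0 = 1
Syndrome s4…s1 = 101 → error at position 5.

101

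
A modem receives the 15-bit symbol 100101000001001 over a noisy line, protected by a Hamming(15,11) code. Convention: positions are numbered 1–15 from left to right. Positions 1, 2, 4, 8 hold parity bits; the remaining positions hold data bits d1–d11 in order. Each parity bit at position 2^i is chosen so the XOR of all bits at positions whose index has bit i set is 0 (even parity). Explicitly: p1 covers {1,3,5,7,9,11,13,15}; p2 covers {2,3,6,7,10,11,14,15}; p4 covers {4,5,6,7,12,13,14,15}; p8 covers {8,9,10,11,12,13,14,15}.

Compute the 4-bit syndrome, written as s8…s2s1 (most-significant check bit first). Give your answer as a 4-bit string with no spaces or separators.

s1 (pos 1,3,5,7,9,11,13,15): 1⊕0⊕0⊕0⊕0⊕0⊕0⊕1 = 0
s2 (pos 2,3,6,7,10,11,14,15): 0⊕0⊕1⊕0⊕0⊕0⊕0⊕1 = 0
s4 (pos 4,5,6,7,12,13,14,15): 1⊕0⊕1⊕0⊕1⊕0⊕0⊕1 = 0
s8 (pos 8,9,10,11,12,13,14,15): 0⊕0⊕0⊕0⊕1⊕0⊕0⊕1 = 0
Syndrome s8…s1 = 0000 → no error.

0000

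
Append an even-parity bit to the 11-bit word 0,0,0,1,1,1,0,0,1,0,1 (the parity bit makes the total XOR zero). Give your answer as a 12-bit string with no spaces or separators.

XOR of the 11 data bits: 0⊕0⊕0⊕1⊕1⊕1⊕0⊕0⊕1⊕0⊕1 = 1
Parity bit = 1 (so all 12 bits XOR to 0).

000111001011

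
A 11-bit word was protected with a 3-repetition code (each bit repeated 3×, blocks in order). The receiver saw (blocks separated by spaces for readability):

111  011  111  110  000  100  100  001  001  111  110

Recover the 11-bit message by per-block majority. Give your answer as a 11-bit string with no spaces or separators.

11110000011

Block 1 (111): 3 ones → 1
Block 2 (011): 2 ones → 1
Block 3 (111): 3 ones → 1
Block 4 (110): 2 ones → 1
Block 5 (000): 0 ones → 0
Block 6 (100): 1 one → 0
Block 7 (100): 1 one → 0
Block 8 (001): 1 one → 0
Block 9 (001): 1 one → 0
Block 10 (111): 3 ones → 1
Block 11 (110): 2 ones → 1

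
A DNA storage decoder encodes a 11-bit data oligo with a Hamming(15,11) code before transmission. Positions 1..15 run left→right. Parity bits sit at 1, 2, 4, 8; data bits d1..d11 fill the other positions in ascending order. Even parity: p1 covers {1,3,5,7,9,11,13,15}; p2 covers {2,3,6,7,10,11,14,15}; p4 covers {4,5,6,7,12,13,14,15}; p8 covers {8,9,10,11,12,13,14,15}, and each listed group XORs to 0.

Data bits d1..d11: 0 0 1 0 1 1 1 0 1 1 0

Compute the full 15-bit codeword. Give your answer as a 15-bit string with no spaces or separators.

100101011110110

Place data at non-parity positions: p1 p2 0 p4 0 1 0 p8 1 1 1 0 1 1 0
p1 (pos 1,3,5,7,9,11,13,15): XOR of data positions = 0⊕0⊕0⊕1⊕1⊕1⊕0 = 1
p2 (pos 2,3,6,7,10,11,14,15): XOR of data positions = 0⊕1⊕0⊕1⊕1⊕1⊕0 = 0
p4 (pos 4,5,6,7,12,13,14,15): XOR of data positions = 0⊕1⊕0⊕0⊕1⊕1⊕0 = 1
p8 (pos 8,9,10,11,12,13,14,15): XOR of data positions = 1⊕1⊕1⊕0⊕1⊕1⊕0 = 1
Codeword: 100101011110110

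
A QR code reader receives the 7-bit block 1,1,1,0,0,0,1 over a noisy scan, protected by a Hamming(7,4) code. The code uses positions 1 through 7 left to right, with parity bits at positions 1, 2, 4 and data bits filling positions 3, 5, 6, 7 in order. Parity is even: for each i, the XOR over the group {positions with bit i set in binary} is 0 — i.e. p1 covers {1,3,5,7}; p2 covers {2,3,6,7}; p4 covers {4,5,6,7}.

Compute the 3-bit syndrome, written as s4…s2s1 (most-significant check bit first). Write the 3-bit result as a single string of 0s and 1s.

s1 (pos 1,3,5,7): 1⊕1⊕0⊕1 = 1
s2 (pos 2,3,6,7): 1⊕1⊕0⊕1 = 1
s4 (pos 4,5,6,7): 0⊕0⊕0⊕1 = 1
Syndrome s4…s1 = 111 → error at position 7.

111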